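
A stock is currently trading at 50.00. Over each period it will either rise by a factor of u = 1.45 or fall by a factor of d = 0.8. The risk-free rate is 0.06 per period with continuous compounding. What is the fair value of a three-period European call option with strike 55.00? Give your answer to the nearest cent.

12.39

Risk-neutral probability p = (e^0.06 − 0.8)/(1.45 − 0.8) = 0.2618/0.6500 = 0.4028
Terminal stock prices: S_uuu = 152.4, S_uud = 84.1, S_udd = 46.4, S_ddd = 25.6
Terminal payoffs (S − K): max(97.43, 0) = 97.43, max(29.1, 0) = 29.1, max(-8.6, 0) = 0, max(-29.4, 0) = 0
Node uu (S = 105.1): V_uu = e^(−0.06)·[0.4028·97.4313 + 0.5972·29.1000] = 53.3280
Node ud (S = 58): V_ud = e^(−0.06)·[0.4028·29.1000 + 0.5972·0.0000] = 11.0396
Node dd (S = 32): V_dd = e^(−0.06)·[0.4028·0.0000 + 0.5972·0.0000] = 0.0000
Node u (S = 72.5): V_u = e^(−0.06)·[0.4028·53.3280 + 0.5972·11.0396] = 26.4395
Node d (S = 40): V_d = e^(−0.06)·[0.4028·11.0396 + 0.5972·0.0000] = 4.1880
Node 0 (S = 50): V_0 = e^(−0.06)·[0.4028·26.4395 + 0.5972·4.1880] = 12.3856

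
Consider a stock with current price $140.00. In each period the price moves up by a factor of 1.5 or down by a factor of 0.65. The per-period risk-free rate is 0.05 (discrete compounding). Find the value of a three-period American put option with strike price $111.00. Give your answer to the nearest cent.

$18.26

Risk-neutral probability p = (1 + 0.05 − 0.65)/(1.5 − 0.65) = 0.4000/0.8500 = 0.4706
Terminal stock prices: S_uuu = 472.5, S_uud = 204.8, S_udd = 88.73, S_ddd = 38.45
Terminal payoffs (K − S): max(-361.5, 0) = 0, max(-93.75, 0) = 0, max(22.27, 0) = 22.27, max(72.55, 0) = 72.55
Node uu (S = 315): continuation = 1/1.05·[0.4706·0.0000 + 0.5294·0.0000] = 0.0000; exercise value = 0.0000 ≤ continuation, so V_uu = 0.0000
Node ud (S = 136.5): continuation = 1/1.05·[0.4706·0.0000 + 0.5294·22.2750] = 11.2311; exercise value = 0.0000 ≤ continuation, so V_ud = 11.2311
Node dd (S = 59.15): continuation = 1/1.05·[0.4706·22.2750 + 0.5294·72.5525] = 46.5643; exercise value = 51.8500 > continuation, so V_dd = 51.8500 (exercise)
Node u (S = 210): continuation = 1/1.05·[0.4706·0.0000 + 0.5294·11.2311] = 5.6627; exercise value = 0.0000 ≤ continuation, so V_u = 5.6627
Node d (S = 91): continuation = 1/1.05·[0.4706·11.2311 + 0.5294·51.8500] = 31.1764; exercise value = 20.0000 ≤ continuation, so V_d = 31.1764
Node 0 (S = 140): continuation = 1/1.05·[0.4706·5.6627 + 0.5294·31.1764] = 18.2571; exercise value = 0.0000 ≤ continuation, so V_0 = 18.2571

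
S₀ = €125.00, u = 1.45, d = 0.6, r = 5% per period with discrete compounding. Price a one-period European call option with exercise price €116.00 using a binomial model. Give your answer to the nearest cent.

€32.90

Risk-neutral probability p = (1 + 0.05 − 0.6)/(1.45 − 0.6) = 0.4500/0.8500 = 0.5294
Terminal stock prices: S_u = 181.2, S_d = 75
Terminal payoffs (S − K): max(65.25, 0) = 65.25, max(-41, 0) = 0
Node 0 (S = 125): V_0 = 1/1.05·[0.5294·65.2500 + 0.4706·0.0000] = 32.8992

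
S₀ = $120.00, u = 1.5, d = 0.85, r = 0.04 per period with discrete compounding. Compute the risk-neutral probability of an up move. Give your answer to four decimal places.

Risk-neutral probability p = (1 + 0.04 − 0.85)/(1.5 − 0.85) = 0.1900/0.6500 = 0.2923

p = 0.2923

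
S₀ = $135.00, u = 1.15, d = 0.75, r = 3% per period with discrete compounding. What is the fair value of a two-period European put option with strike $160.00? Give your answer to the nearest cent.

Risk-neutral probability p = (1 + 0.03 − 0.75)/(1.15 − 0.75) = 0.2800/0.4000 = 0.7000
Terminal stock prices: S_uu = 178.5, S_ud = 116.4, S_dd = 75.94
Terminal payoffs (K − S): max(-18.54, 0) = 0, max(43.56, 0) = 43.56, max(84.06, 0) = 84.06
Node u (S = 155.2): V_u = 1/1.03·[0.7000·0.0000 + 0.3000·43.5625] = 12.6881
Node d (S = 101.2): V_d = 1/1.03·[0.7000·43.5625 + 0.3000·84.0625] = 54.0898
Node 0 (S = 135): V_0 = 1/1.03·[0.7000·12.6881 + 0.3000·54.0898] = 24.3773

$24.38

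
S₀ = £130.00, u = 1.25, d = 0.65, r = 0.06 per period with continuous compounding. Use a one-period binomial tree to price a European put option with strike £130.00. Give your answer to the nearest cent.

£13.44

Risk-neutral probability p = (e^0.06 − 0.65)/(1.25 − 0.65) = 0.4118/0.6000 = 0.6864
Terminal stock prices: S_u = 162.5, S_d = 84.5
Terminal payoffs (K − S): max(-32.5, 0) = 0, max(45.5, 0) = 45.5
Node 0 (S = 130): V_0 = e^(−0.06)·[0.6864·0.0000 + 0.3136·45.5000] = 13.4381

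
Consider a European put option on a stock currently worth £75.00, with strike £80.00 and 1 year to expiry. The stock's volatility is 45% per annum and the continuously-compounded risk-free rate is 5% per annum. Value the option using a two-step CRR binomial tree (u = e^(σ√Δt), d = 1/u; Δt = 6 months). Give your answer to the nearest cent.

CRR parameters: u = e^(σ√Δt) = e^(0.45·√0.5) = 1.3746, d = 1/u = 0.7275
Per-period rate: rΔt = 0.05·0.5 = 0.025, so R = e^0.025 = 1.0253
Risk-neutral probability p = (e^0.025 − 0.7275)/(1.3746 − 0.7275) = 0.2979/0.6472 = 0.4602
Terminal stock prices: S_uu = 141.7, S_ud = 75, S_dd = 39.69
Terminal payoffs (K − S): max(-61.72, 0) = 0, max(5, 0) = 5, max(40.31, 0) = 40.31
Node u (S = 103.1): V_u = e^(−0.025)·[0.4602·0.0000 + 0.5398·5.0000] = 2.6322
Node d (S = 54.56): V_d = e^(−0.025)·[0.4602·5.0000 + 0.5398·40.3103] = 23.4654
Node 0 (S = 75): V_0 = e^(−0.025)·[0.4602·2.6322 + 0.5398·23.4654] = 13.5347

£13.53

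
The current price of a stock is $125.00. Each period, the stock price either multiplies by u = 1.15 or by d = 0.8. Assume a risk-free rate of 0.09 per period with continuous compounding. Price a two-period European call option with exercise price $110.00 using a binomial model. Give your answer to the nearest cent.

Risk-neutral probability p = (e^0.09 − 0.8)/(1.15 − 0.8) = 0.2942/0.3500 = 0.8405
Terminal stock prices: S_uu = 165.3, S_ud = 115, S_dd = 80
Terminal payoffs (S − K): max(55.31, 0) = 55.31, max(5, 0) = 5, max(-30, 0) = 0
Node u (S = 143.8): V_u = e^(−0.09)·[0.8405·55.3125 + 0.1595·5.0000] = 43.2176
Node d (S = 100): V_d = e^(−0.09)·[0.8405·5.0000 + 0.1595·0.0000] = 3.8408
Node 0 (S = 125): V_0 = e^(−0.09)·[0.8405·43.2176 + 0.1595·3.8408] = 33.7578

$33.76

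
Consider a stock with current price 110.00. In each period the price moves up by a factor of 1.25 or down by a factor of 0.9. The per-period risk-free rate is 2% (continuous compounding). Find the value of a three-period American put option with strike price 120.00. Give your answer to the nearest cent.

Risk-neutral probability p = (e^0.02 − 0.9)/(1.25 − 0.9) = 0.1202/0.3500 = 0.3434
Terminal stock prices: S_uuu = 214.8, S_uud = 154.7, S_udd = 111.4, S_ddd = 80.19
Terminal payoffs (K − S): max(-94.84, 0) = 0, max(-34.69, 0) = 0, max(8.625, 0) = 8.625, max(39.81, 0) = 39.81
Node uu (S = 171.9): continuation = e^(−0.02)·[0.3434·0.0000 + 0.6566·0.0000] = 0.0000; exercise value = 0.0000 ≤ continuation, so V_uu = 0.0000
Node ud (S = 123.8): continuation = e^(−0.02)·[0.3434·0.0000 + 0.6566·8.6250] = 5.5508; exercise value = 0.0000 ≤ continuation, so V_ud = 5.5508
Node dd (S = 89.1): continuation = e^(−0.02)·[0.3434·8.6250 + 0.6566·39.8100] = 28.5238; exercise value = 30.9000 > continuation, so V_dd = 30.9000 (exercise)
Node u (S = 137.5): continuation = e^(−0.02)·[0.3434·0.0000 + 0.6566·5.5508] = 3.5723; exercise value = 0.0000 ≤ continuation, so V_u = 3.5723
Node d (S = 99): continuation = e^(−0.02)·[0.3434·5.5508 + 0.6566·30.9000] = 21.7548; exercise value = 21.0000 ≤ continuation, so V_d = 21.7548
Node 0 (S = 110): continuation = e^(−0.02)·[0.3434·3.5723 + 0.6566·21.7548] = 15.2032; exercise value = 10.0000 ≤ continuation, so V_0 = 15.2032

15.20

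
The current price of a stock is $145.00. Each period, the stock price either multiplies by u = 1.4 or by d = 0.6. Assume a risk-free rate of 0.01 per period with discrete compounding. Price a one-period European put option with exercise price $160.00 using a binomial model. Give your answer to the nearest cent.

Risk-neutral probability p = (1 + 0.01 − 0.6)/(1.4 − 0.6) = 0.4100/0.8000 = 0.5125
Terminal stock prices: S_u = 203, S_d = 87
Terminal payoffs (K − S): max(-43, 0) = 0, max(73, 0) = 73
Node 0 (S = 145): V_0 = 1/1.01·[0.5125·0.0000 + 0.4875·73.0000] = 35.2351

$35.24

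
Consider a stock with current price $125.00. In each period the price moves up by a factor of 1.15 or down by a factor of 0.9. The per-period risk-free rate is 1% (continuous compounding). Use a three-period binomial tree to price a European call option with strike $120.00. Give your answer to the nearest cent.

$14.89

Risk-neutral probability p = (e^0.01 − 0.9)/(1.15 − 0.9) = 0.1101/0.2500 = 0.4402
Terminal stock prices: S_uuu = 190.1, S_uud = 148.8, S_udd = 116.4, S_ddd = 91.13
Terminal payoffs (S − K): max(70.11, 0) = 70.11, max(28.78, 0) = 28.78, max(-3.562, 0) = 0, max(-28.87, 0) = 0
Node uu (S = 165.3): V_uu = e^(−0.01)·[0.4402·70.1094 + 0.5598·28.7812] = 46.5065
Node ud (S = 129.4): V_ud = e^(−0.01)·[0.4402·28.7812 + 0.5598·0.0000] = 12.5435
Node dd (S = 101.2): V_dd = e^(−0.01)·[0.4402·0.0000 + 0.5598·0.0000] = 0.0000
Node u (S = 143.8): V_u = e^(−0.01)·[0.4402·46.5065 + 0.5598·12.5435] = 27.2205
Node d (S = 112.5): V_d = e^(−0.01)·[0.4402·12.5435 + 0.5598·0.0000] = 5.4667
Node 0 (S = 125): V_0 = e^(−0.01)·[0.4402·27.2205 + 0.5598·5.4667] = 14.8930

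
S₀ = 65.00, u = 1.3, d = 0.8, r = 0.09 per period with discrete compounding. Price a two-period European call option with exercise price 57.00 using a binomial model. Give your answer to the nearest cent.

Risk-neutral probability p = (1 + 0.09 − 0.8)/(1.3 − 0.8) = 0.2900/0.5000 = 0.5800
Terminal stock prices: S_uu = 109.9, S_ud = 67.6, S_dd = 41.6
Terminal payoffs (S − K): max(52.85, 0) = 52.85, max(10.6, 0) = 10.6, max(-15.4, 0) = 0
Node u (S = 84.5): V_u = 1/1.09·[0.5800·52.8500 + 0.4200·10.6000] = 32.2064
Node d (S = 52): V_d = 1/1.09·[0.5800·10.6000 + 0.4200·0.0000] = 5.6404
Node 0 (S = 65): V_0 = 1/1.09·[0.5800·32.2064 + 0.4200·5.6404] = 19.3107

19.31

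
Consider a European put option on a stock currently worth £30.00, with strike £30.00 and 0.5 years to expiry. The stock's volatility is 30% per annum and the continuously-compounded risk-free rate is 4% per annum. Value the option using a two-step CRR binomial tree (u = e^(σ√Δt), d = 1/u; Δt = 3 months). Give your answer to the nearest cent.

£1.94

CRR parameters: u = e^(σ√Δt) = e^(0.3·√0.25) = 1.1618, d = 1/u = 0.8607
Per-period rate: rΔt = 0.04·0.25 = 0.01, so R = e^0.01 = 1.0101
Risk-neutral probability p = (e^0.01 − 0.8607)/(1.1618 − 0.8607) = 0.1493/0.3011 = 0.4959
Terminal stock prices: S_uu = 40.5, S_ud = 30, S_dd = 22.22
Terminal payoffs (K − S): max(-10.5, 0) = 0, max(0, 0) = 0, max(7.775, 0) = 7.775
Node u (S = 34.86): V_u = e^(−0.01)·[0.4959·0.0000 + 0.5041·0.0000] = 0.0000
Node d (S = 25.82): V_d = e^(−0.01)·[0.4959·0.0000 + 0.5041·7.7755] = 3.8803
Node 0 (S = 30): V_0 = e^(−0.01)·[0.4959·0.0000 + 0.5041·3.8803] = 1.9364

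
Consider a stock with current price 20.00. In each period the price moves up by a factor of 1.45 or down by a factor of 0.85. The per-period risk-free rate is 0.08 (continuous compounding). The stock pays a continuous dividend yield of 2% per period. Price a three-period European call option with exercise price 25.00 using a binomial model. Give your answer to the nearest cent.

Per-period risk-free factor R = e^0.08 = 1.0833; dividend-adjusted growth = e^(0.08−0.02) = 1.0618.
Risk-neutral probability p = (1.0618 − 0.85)/(1.45 − 0.85) = 0.2118/0.6000 = 0.3531
Terminal stock prices: S_uuu = 60.97, S_uud = 35.74, S_udd = 20.95, S_ddd = 12.28
Terminal payoffs (S − K): max(35.97, 0) = 35.97, max(10.74, 0) = 10.74, max(-4.048, 0) = 0, max(-12.72, 0) = 0
Node uu (S = 42.05): V_uu = e^(−0.08)·[0.3531·35.9725 + 0.6469·10.7425] = 18.1394
Node ud (S = 24.65): V_ud = e^(−0.08)·[0.3531·10.7425 + 0.6469·0.0000] = 3.5012
Node dd (S = 14.45): V_dd = e^(−0.08)·[0.3531·0.0000 + 0.6469·0.0000] = 0.0000
Node u (S = 29): V_u = e^(−0.08)·[0.3531·18.1394 + 0.6469·3.5012] = 8.0028
Node d (S = 17): V_d = e^(−0.08)·[0.3531·3.5012 + 0.6469·0.0000] = 1.1411
Node 0 (S = 20): V_0 = e^(−0.08)·[0.3531·8.0028 + 0.6469·1.1411] = 3.2897

3.29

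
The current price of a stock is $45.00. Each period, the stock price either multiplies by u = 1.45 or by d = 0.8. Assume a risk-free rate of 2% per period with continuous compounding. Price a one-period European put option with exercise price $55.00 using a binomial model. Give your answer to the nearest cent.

$12.31

Risk-neutral probability p = (e^0.02 − 0.8)/(1.45 − 0.8) = 0.2202/0.6500 = 0.3388
Terminal stock prices: S_u = 65.25, S_d = 36
Terminal payoffs (K − S): max(-10.25, 0) = 0, max(19, 0) = 19
Node 0 (S = 45): V_0 = e^(−0.02)·[0.3388·0.0000 + 0.6612·19.0000] = 12.3146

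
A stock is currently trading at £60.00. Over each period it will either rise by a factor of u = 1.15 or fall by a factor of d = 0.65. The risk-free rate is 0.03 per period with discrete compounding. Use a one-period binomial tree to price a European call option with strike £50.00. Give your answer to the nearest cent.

£14.02

Risk-neutral probability p = (1 + 0.03 − 0.65)/(1.15 − 0.65) = 0.3800/0.5000 = 0.7600
Terminal stock prices: S_u = 69, S_d = 39
Terminal payoffs (S − K): max(19, 0) = 19, max(-11, 0) = 0
Node 0 (S = 60): V_0 = 1/1.03·[0.7600·19.0000 + 0.2400·0.0000] = 14.0194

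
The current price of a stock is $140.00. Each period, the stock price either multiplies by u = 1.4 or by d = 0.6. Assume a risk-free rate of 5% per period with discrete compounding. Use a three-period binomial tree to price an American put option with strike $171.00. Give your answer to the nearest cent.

Risk-neutral probability p = (1 + 0.05 − 0.6)/(1.4 − 0.6) = 0.4500/0.8000 = 0.5625
Terminal stock prices: S_uuu = 384.2, S_uud = 164.6, S_udd = 70.56, S_ddd = 30.24
Terminal payoffs (K − S): max(-213.2, 0) = 0, max(6.36, 0) = 6.36, max(100.4, 0) = 100.4, max(140.8, 0) = 140.8
Node uu (S = 274.4): continuation = 1/1.05·[0.5625·0.0000 + 0.4375·6.3600] = 2.6500; exercise value = 0.0000 ≤ continuation, so V_uu = 2.6500
Node ud (S = 117.6): continuation = 1/1.05·[0.5625·6.3600 + 0.4375·100.4400] = 45.2571; exercise value = 53.4000 > continuation, so V_ud = 53.4000 (exercise)
Node dd (S = 50.4): continuation = 1/1.05·[0.5625·100.4400 + 0.4375·140.7600] = 112.4571; exercise value = 120.6000 > continuation, so V_dd = 120.6000 (exercise)
Node u (S = 196): continuation = 1/1.05·[0.5625·2.6500 + 0.4375·53.4000] = 23.6696; exercise value = 0.0000 ≤ continuation, so V_u = 23.6696
Node d (S = 84): continuation = 1/1.05·[0.5625·53.4000 + 0.4375·120.6000] = 78.8571; exercise value = 87.0000 > continuation, so V_d = 87.0000 (exercise)
Node 0 (S = 140): continuation = 1/1.05·[0.5625·23.6696 + 0.4375·87.0000] = 48.9302; exercise value = 31.0000 ≤ continuation, so V_0 = 48.9302

$48.93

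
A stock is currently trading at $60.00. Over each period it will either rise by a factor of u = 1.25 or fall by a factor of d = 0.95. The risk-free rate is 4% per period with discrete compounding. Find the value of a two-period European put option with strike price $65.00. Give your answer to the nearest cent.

$4.92

Risk-neutral probability p = (1 + 0.04 − 0.95)/(1.25 − 0.95) = 0.0900/0.3000 = 0.3000
Terminal stock prices: S_uu = 93.75, S_ud = 71.25, S_dd = 54.15
Terminal payoffs (K − S): max(-28.75, 0) = 0, max(-6.25, 0) = 0, max(10.85, 0) = 10.85
Node u (S = 75): V_u = 1/1.04·[0.3000·0.0000 + 0.7000·0.0000] = 0.0000
Node d (S = 57): V_d = 1/1.04·[0.3000·0.0000 + 0.7000·10.8500] = 7.3029
Node 0 (S = 60): V_0 = 1/1.04·[0.3000·0.0000 + 0.7000·7.3029] = 4.9154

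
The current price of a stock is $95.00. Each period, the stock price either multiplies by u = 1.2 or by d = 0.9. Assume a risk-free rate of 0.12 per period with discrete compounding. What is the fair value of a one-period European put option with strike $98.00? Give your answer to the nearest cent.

Risk-neutral probability p = (1 + 0.12 − 0.9)/(1.2 − 0.9) = 0.2200/0.3000 = 0.7333
Terminal stock prices: S_u = 114, S_d = 85.5
Terminal payoffs (K − S): max(-16, 0) = 0, max(12.5, 0) = 12.5
Node 0 (S = 95): V_0 = 1/1.12·[0.7333·0.0000 + 0.2667·12.5000] = 2.9762

$2.98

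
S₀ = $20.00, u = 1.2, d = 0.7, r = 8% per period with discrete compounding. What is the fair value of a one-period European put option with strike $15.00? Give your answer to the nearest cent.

Risk-neutral probability p = (1 + 0.08 − 0.7)/(1.2 − 0.7) = 0.3800/0.5000 = 0.7600
Terminal stock prices: S_u = 24, S_d = 14
Terminal payoffs (K − S): max(-9, 0) = 0, max(1, 0) = 1
Node 0 (S = 20): V_0 = 1/1.08·[0.7600·0.0000 + 0.2400·1.0000] = 0.2222

$0.22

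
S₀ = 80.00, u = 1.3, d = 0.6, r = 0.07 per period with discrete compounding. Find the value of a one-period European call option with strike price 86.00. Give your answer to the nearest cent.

Risk-neutral probability p = (1 + 0.07 − 0.6)/(1.3 − 0.6) = 0.4700/0.7000 = 0.6714
Terminal stock prices: S_u = 104, S_d = 48
Terminal payoffs (S − K): max(18, 0) = 18, max(-38, 0) = 0
Node 0 (S = 80): V_0 = 1/1.07·[0.6714·18.0000 + 0.3286·0.0000] = 11.2951

11.30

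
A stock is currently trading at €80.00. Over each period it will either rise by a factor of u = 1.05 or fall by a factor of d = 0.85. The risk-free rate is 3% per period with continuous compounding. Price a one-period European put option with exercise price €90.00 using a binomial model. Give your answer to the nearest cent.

€7.34

Risk-neutral probability p = (e^0.03 − 0.85)/(1.05 − 0.85) = 0.1805/0.2000 = 0.9023
Terminal stock prices: S_u = 84, S_d = 68
Terminal payoffs (K − S): max(6, 0) = 6, max(22, 0) = 22
Node 0 (S = 80): V_0 = e^(−0.03)·[0.9023·6.0000 + 0.0977·22.0000] = 7.3401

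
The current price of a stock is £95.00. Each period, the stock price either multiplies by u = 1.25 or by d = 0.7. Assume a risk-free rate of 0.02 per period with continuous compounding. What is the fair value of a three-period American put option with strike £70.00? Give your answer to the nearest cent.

Risk-neutral probability p = (e^0.02 − 0.7)/(1.25 − 0.7) = 0.3202/0.5500 = 0.5822
Terminal stock prices: S_uuu = 185.5, S_uud = 103.9, S_udd = 58.19, S_ddd = 32.58
Terminal payoffs (K − S): max(-115.5, 0) = 0, max(-33.91, 0) = 0, max(11.81, 0) = 11.81, max(37.42, 0) = 37.42
Node uu (S = 148.4): continuation = e^(−0.02)·[0.5822·0.0000 + 0.4178·0.0000] = 0.0000; exercise value = 0.0000 ≤ continuation, so V_uu = 0.0000
Node ud (S = 83.12): continuation = e^(−0.02)·[0.5822·0.0000 + 0.4178·11.8125] = 4.8377; exercise value = 0.0000 ≤ continuation, so V_ud = 4.8377
Node dd (S = 46.55): continuation = e^(−0.02)·[0.5822·11.8125 + 0.4178·37.4150] = 22.0639; exercise value = 23.4500 > continuation, so V_dd = 23.4500 (exercise)
Node u (S = 118.8): continuation = e^(−0.02)·[0.5822·0.0000 + 0.4178·4.8377] = 1.9813; exercise value = 0.0000 ≤ continuation, so V_u = 1.9813
Node d (S = 66.5): continuation = e^(−0.02)·[0.5822·4.8377 + 0.4178·23.4500] = 12.3644; exercise value = 3.5000 ≤ continuation, so V_d = 12.3644
Node 0 (S = 95): continuation = e^(−0.02)·[0.5822·1.9813 + 0.4178·12.3644] = 6.1944; exercise value = 0.0000 ≤ continuation, so V_0 = 6.1944

£6.19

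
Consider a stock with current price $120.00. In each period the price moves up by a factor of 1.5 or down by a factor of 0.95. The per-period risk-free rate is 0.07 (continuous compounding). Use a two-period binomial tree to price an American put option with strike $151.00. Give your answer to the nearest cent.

Risk-neutral probability p = (e^0.07 − 0.95)/(1.5 − 0.95) = 0.1225/0.5500 = 0.2227
Terminal stock prices: S_uu = 270, S_ud = 171, S_dd = 108.3
Terminal payoffs (K − S): max(-119, 0) = 0, max(-20, 0) = 0, max(42.7, 0) = 42.7
Node u (S = 180): continuation = e^(−0.07)·[0.2227·0.0000 + 0.7773·0.0000] = 0.0000; exercise value = 0.0000 ≤ continuation, so V_u = 0.0000
Node d (S = 114): continuation = e^(−0.07)·[0.2227·0.0000 + 0.7773·42.7000] = 30.9451; exercise value = 37.0000 > continuation, so V_d = 37.0000 (exercise)
Node 0 (S = 120): continuation = e^(−0.07)·[0.2227·0.0000 + 0.7773·37.0000] = 26.8143; exercise value = 31.0000 > continuation, so V_0 = 31.0000 (exercise)

$31.00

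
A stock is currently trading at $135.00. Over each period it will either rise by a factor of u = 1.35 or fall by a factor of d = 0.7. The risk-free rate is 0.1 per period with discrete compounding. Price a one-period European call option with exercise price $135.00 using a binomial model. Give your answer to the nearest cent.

Risk-neutral probability p = (1 + 0.1 − 0.7)/(1.35 − 0.7) = 0.4000/0.6500 = 0.6154
Terminal stock prices: S_u = 182.2, S_d = 94.5
Terminal payoffs (S − K): max(47.25, 0) = 47.25, max(-40.5, 0) = 0
Node 0 (S = 135): V_0 = 1/1.1·[0.6154·47.2500 + 0.3846·0.0000] = 26.4336

$26.43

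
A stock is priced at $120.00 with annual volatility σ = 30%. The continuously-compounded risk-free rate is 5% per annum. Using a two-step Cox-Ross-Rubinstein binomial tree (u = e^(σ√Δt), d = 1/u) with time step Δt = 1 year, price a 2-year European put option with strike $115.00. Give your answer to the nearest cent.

$10.69

CRR parameters: u = e^(σ√Δt) = e^(0.3·√1) = 1.3499, d = 1/u = 0.7408
Per-period rate: rΔt = 0.05·1 = 0.05, so R = e^0.05 = 1.0513
Risk-neutral probability p = (e^0.05 − 0.7408)/(1.3499 − 0.7408) = 0.3105/0.6090 = 0.5097
Terminal stock prices: S_uu = 218.7, S_ud = 120, S_dd = 65.86
Terminal payoffs (K − S): max(-103.7, 0) = 0, max(-5, 0) = 0, max(49.14, 0) = 49.14
Node u (S = 162): V_u = e^(−0.05)·[0.5097·0.0000 + 0.4903·0.0000] = 0.0000
Node d (S = 88.9): V_d = e^(−0.05)·[0.5097·0.0000 + 0.4903·49.1426] = 22.9176
Node 0 (S = 120): V_0 = e^(−0.05)·[0.5097·0.0000 + 0.4903·22.9176] = 10.6876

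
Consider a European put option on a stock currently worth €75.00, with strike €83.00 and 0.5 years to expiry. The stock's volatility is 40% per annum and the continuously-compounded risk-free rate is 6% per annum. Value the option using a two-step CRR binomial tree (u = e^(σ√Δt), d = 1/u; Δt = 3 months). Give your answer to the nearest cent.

CRR parameters: u = e^(σ√Δt) = e^(0.4·√0.25) = 1.2214, d = 1/u = 0.8187
Per-period rate: rΔt = 0.06·0.25 = 0.015, so R = e^0.015 = 1.0151
Risk-neutral probability p = (e^0.015 − 0.8187)/(1.2214 − 0.8187) = 0.1964/0.4027 = 0.4877
Terminal stock prices: S_uu = 111.9, S_ud = 75, S_dd = 50.27
Terminal payoffs (K − S): max(-28.89, 0) = 0, max(8, 0) = 8, max(32.73, 0) = 32.73
Node u (S = 91.61): V_u = e^(−0.015)·[0.4877·0.0000 + 0.5123·8.0000] = 4.0374
Node d (S = 61.4): V_d = e^(−0.015)·[0.4877·8.0000 + 0.5123·32.7260] = 20.3595
Node 0 (S = 75): V_0 = e^(−0.015)·[0.4877·4.0374 + 0.5123·20.3595] = 12.2146

€12.21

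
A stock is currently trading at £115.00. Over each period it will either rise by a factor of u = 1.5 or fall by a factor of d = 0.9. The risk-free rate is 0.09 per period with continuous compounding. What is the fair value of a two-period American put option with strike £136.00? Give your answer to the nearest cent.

£21.00

Risk-neutral probability p = (e^0.09 − 0.9)/(1.5 − 0.9) = 0.1942/0.6000 = 0.3236
Terminal stock prices: S_uu = 258.8, S_ud = 155.2, S_dd = 93.15
Terminal payoffs (K − S): max(-122.8, 0) = 0, max(-19.25, 0) = 0, max(42.85, 0) = 42.85
Node u (S = 172.5): continuation = e^(−0.09)·[0.3236·0.0000 + 0.6764·0.0000] = 0.0000; exercise value = 0.0000 ≤ continuation, so V_u = 0.0000
Node d (S = 103.5): continuation = e^(−0.09)·[0.3236·0.0000 + 0.6764·42.8500] = 26.4882; exercise value = 32.5000 > continuation, so V_d = 32.5000 (exercise)
Node 0 (S = 115): continuation = e^(−0.09)·[0.3236·0.0000 + 0.6764·32.5000] = 20.0902; exercise value = 21.0000 > continuation, so V_0 = 21.0000 (exercise)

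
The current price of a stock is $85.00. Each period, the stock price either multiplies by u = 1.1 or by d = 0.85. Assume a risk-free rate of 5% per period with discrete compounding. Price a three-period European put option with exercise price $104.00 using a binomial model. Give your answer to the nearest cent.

$8.88

Risk-neutral probability p = (1 + 0.05 − 0.85)/(1.1 − 0.85) = 0.2000/0.2500 = 0.8000
Terminal stock prices: S_uuu = 113.1, S_uud = 87.42, S_udd = 67.55, S_ddd = 52.2
Terminal payoffs (K − S): max(-9.135, 0) = 0, max(16.58, 0) = 16.58, max(36.45, 0) = 36.45, max(51.8, 0) = 51.8
Node uu (S = 102.9): V_uu = 1/1.05·[0.8000·0.0000 + 0.2000·16.5775] = 3.1576
Node ud (S = 79.48): V_ud = 1/1.05·[0.8000·16.5775 + 0.2000·36.4462] = 19.5726
Node dd (S = 61.41): V_dd = 1/1.05·[0.8000·36.4462 + 0.2000·51.7994] = 37.6351
Node u (S = 93.5): V_u = 1/1.05·[0.8000·3.1576 + 0.2000·19.5726] = 6.1339
Node d (S = 72.25): V_d = 1/1.05·[0.8000·19.5726 + 0.2000·37.6351] = 22.0811
Node 0 (S = 85): V_0 = 1/1.05·[0.8000·6.1339 + 0.2000·22.0811] = 8.8794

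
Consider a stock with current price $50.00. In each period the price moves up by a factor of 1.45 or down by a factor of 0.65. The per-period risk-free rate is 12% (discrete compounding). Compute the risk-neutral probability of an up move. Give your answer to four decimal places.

p = 0.5875

Risk-neutral probability p = (1 + 0.12 − 0.65)/(1.45 − 0.65) = 0.4700/0.8000 = 0.5875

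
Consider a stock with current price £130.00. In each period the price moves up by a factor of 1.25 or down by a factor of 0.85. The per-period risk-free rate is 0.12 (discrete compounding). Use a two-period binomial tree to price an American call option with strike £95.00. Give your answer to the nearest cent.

£54.36

Risk-neutral probability p = (1 + 0.12 − 0.85)/(1.25 − 0.85) = 0.2700/0.4000 = 0.6750
Terminal stock prices: S_uu = 203.1, S_ud = 138.1, S_dd = 93.92
Terminal payoffs (S − K): max(108.1, 0) = 108.1, max(43.12, 0) = 43.12, max(-1.075, 0) = 0
Node u (S = 162.5): continuation = 1/1.12·[0.6750·108.1250 + 0.3250·43.1250] = 77.6786; exercise value = 67.5000 ≤ continuation, so V_u = 77.6786
Node d (S = 110.5): continuation = 1/1.12·[0.6750·43.1250 + 0.3250·0.0000] = 25.9905; exercise value = 15.5000 ≤ continuation, so V_d = 25.9905
Node 0 (S = 130): continuation = 1/1.12·[0.6750·77.6786 + 0.3250·25.9905] = 54.3571; exercise value = 35.0000 ≤ continuation, so V_0 = 54.3571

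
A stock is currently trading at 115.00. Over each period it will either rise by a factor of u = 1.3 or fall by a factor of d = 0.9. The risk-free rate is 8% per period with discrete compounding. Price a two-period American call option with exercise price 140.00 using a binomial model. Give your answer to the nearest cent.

Risk-neutral probability p = (1 + 0.08 − 0.9)/(1.3 − 0.9) = 0.1800/0.4000 = 0.4500
Terminal stock prices: S_uu = 194.4, S_ud = 134.6, S_dd = 93.15
Terminal payoffs (S − K): max(54.35, 0) = 54.35, max(-5.45, 0) = 0, max(-46.85, 0) = 0
Node u (S = 149.5): continuation = 1/1.08·[0.4500·54.3500 + 0.5500·0.0000] = 22.6458; exercise value = 9.5000 ≤ continuation, so V_u = 22.6458
Node d (S = 103.5): continuation = 1/1.08·[0.4500·0.0000 + 0.5500·0.0000] = 0.0000; exercise value = 0.0000 ≤ continuation, so V_d = 0.0000
Node 0 (S = 115): continuation = 1/1.08·[0.4500·22.6458 + 0.5500·0.0000] = 9.4358; exercise value = 0.0000 ≤ continuation, so V_0 = 9.4358

9.44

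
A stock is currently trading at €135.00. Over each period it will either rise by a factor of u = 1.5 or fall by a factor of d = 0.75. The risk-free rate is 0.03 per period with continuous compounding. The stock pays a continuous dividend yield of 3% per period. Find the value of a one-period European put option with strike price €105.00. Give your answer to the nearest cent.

Per-period risk-free factor R = e^0.03 = 1.0305; dividend-adjusted growth = e^(0.03−0.03) = 1.0000.
Risk-neutral probability p = (1.0000 − 0.75)/(1.5 − 0.75) = 0.2500/0.7500 = 0.3333
Terminal stock prices: S_u = 202.5, S_d = 101.2
Terminal payoffs (K − S): max(-97.5, 0) = 0, max(3.75, 0) = 3.75
Node 0 (S = 135): V_0 = e^(−0.03)·[0.3333·0.0000 + 0.6667·3.7500] = 2.4261

€2.43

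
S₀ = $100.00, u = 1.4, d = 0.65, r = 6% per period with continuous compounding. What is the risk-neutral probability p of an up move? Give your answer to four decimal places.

p = 0.5491

Risk-neutral probability p = (e^0.06 − 0.65)/(1.4 − 0.65) = 0.4118/0.7500 = 0.5491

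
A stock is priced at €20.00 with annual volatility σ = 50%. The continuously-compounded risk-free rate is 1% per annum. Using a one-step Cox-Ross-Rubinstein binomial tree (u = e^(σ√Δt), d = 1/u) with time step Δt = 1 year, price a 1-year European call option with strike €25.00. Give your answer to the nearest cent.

CRR parameters: u = e^(σ√Δt) = e^(0.5·√1) = 1.6487, d = 1/u = 0.6065
Per-period rate: rΔt = 0.01·1 = 0.01, so R = e^0.01 = 1.0101
Risk-neutral probability p = (e^0.01 − 0.6065)/(1.6487 − 0.6065) = 0.4035/1.0422 = 0.3872
Terminal stock prices: S_u = 32.97, S_d = 12.13
Terminal payoffs (S − K): max(7.974, 0) = 7.974, max(-12.87, 0) = 0
Node 0 (S = 20): V_0 = e^(−0.01)·[0.3872·7.9744 + 0.6128·0.0000] = 3.0568

€3.06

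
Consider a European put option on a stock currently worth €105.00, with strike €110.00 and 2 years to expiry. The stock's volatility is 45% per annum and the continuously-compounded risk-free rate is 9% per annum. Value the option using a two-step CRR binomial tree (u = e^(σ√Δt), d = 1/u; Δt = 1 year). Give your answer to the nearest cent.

€16.68

CRR parameters: u = e^(σ√Δt) = e^(0.45·√1) = 1.5683, d = 1/u = 0.6376
Per-period rate: rΔt = 0.09·1 = 0.09, so R = e^0.09 = 1.0942
Risk-neutral probability p = (e^0.09 − 0.6376)/(1.5683 − 0.6376) = 0.4565/0.9307 = 0.4905
Terminal stock prices: S_uu = 258.3, S_ud = 105, S_dd = 42.69
Terminal payoffs (K − S): max(-148.3, 0) = 0, max(5, 0) = 5, max(67.31, 0) = 67.31
Node u (S = 164.7): V_u = e^(−0.09)·[0.4905·0.0000 + 0.5095·5.0000] = 2.3280
Node d (S = 66.95): V_d = e^(−0.09)·[0.4905·5.0000 + 0.5095·67.3102] = 33.5815
Node 0 (S = 105): V_0 = e^(−0.09)·[0.4905·2.3280 + 0.5095·33.5815] = 16.6794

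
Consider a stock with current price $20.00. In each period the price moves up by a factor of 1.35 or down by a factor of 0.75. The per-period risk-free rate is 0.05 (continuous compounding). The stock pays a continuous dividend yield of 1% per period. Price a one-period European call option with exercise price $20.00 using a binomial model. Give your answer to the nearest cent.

Per-period risk-free factor R = e^0.05 = 1.0513; dividend-adjusted growth = e^(0.05−0.01) = 1.0408.
Risk-neutral probability p = (1.0408 − 0.75)/(1.35 − 0.75) = 0.2908/0.6000 = 0.4847
Terminal stock prices: S_u = 27, S_d = 15
Terminal payoffs (S − K): max(7, 0) = 7, max(-5, 0) = 0
Node 0 (S = 20): V_0 = e^(−0.05)·[0.4847·7.0000 + 0.5153·0.0000] = 3.2273

$3.23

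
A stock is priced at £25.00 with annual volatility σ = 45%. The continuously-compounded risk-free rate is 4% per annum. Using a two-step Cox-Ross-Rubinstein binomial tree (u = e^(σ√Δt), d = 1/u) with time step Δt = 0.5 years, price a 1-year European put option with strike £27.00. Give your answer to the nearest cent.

£4.92

CRR parameters: u = e^(σ√Δt) = e^(0.45·√0.5) = 1.3746, d = 1/u = 0.7275
Per-period rate: rΔt = 0.04·0.5 = 0.02, so R = e^0.02 = 1.0202
Risk-neutral probability p = (e^0.02 − 0.7275)/(1.3746 − 0.7275) = 0.2927/0.6472 = 0.4523
Terminal stock prices: S_uu = 47.24, S_ud = 25, S_dd = 13.23
Terminal payoffs (K − S): max(-20.24, 0) = 0, max(2, 0) = 2, max(13.77, 0) = 13.77
Node u (S = 34.37): V_u = e^(−0.02)·[0.4523·0.0000 + 0.5477·2.0000] = 1.0737
Node d (S = 18.19): V_d = e^(−0.02)·[0.4523·2.0000 + 0.5477·13.7701] = 8.2789
Node 0 (S = 25): V_0 = e^(−0.02)·[0.4523·1.0737 + 0.5477·8.2789] = 4.9204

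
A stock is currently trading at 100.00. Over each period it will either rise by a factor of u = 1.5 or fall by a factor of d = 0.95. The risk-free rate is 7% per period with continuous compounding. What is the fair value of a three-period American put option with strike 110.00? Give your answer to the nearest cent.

10.87

Risk-neutral probability p = (e^0.07 − 0.95)/(1.5 − 0.95) = 0.1225/0.5500 = 0.2227
Terminal stock prices: S_uuu = 337.5, S_uud = 213.8, S_udd = 135.4, S_ddd = 85.74
Terminal payoffs (K − S): max(-227.5, 0) = 0, max(-103.8, 0) = 0, max(-25.38, 0) = 0, max(24.26, 0) = 24.26
Node uu (S = 225): continuation = e^(−0.07)·[0.2227·0.0000 + 0.7773·0.0000] = 0.0000; exercise value = 0.0000 ≤ continuation, so V_uu = 0.0000
Node ud (S = 142.5): continuation = e^(−0.07)·[0.2227·0.0000 + 0.7773·0.0000] = 0.0000; exercise value = 0.0000 ≤ continuation, so V_ud = 0.0000
Node dd (S = 90.25): continuation = e^(−0.07)·[0.2227·0.0000 + 0.7773·24.2625] = 17.5833; exercise value = 19.7500 > continuation, so V_dd = 19.7500 (exercise)
Node u (S = 150): continuation = e^(−0.07)·[0.2227·0.0000 + 0.7773·0.0000] = 0.0000; exercise value = 0.0000 ≤ continuation, so V_u = 0.0000
Node d (S = 95): continuation = e^(−0.07)·[0.2227·0.0000 + 0.7773·19.7500] = 14.3130; exercise value = 15.0000 > continuation, so V_d = 15.0000 (exercise)
Node 0 (S = 100): continuation = e^(−0.07)·[0.2227·0.0000 + 0.7773·15.0000] = 10.8707; exercise value = 10.0000 ≤ continuation, so V_0 = 10.8707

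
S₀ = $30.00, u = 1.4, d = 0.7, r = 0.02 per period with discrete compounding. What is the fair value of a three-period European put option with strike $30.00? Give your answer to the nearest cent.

Risk-neutral probability p = (1 + 0.02 − 0.7)/(1.4 − 0.7) = 0.3200/0.7000 = 0.4571
Terminal stock prices: S_uuu = 82.32, S_uud = 41.16, S_udd = 20.58, S_ddd = 10.29
Terminal payoffs (K − S): max(-52.32, 0) = 0, max(-11.16, 0) = 0, max(9.42, 0) = 9.42, max(19.71, 0) = 19.71
Node uu (S = 58.8): V_uu = 1/1.02·[0.4571·0.0000 + 0.5429·0.0000] = 0.0000
Node ud (S = 29.4): V_ud = 1/1.02·[0.4571·0.0000 + 0.5429·9.4200] = 5.0134
Node dd (S = 14.7): V_dd = 1/1.02·[0.4571·9.4200 + 0.5429·19.7100] = 14.7118
Node u (S = 42): V_u = 1/1.02·[0.4571·0.0000 + 0.5429·5.0134] = 2.6682
Node d (S = 21): V_d = 1/1.02·[0.4571·5.0134 + 0.5429·14.7118] = 10.0767
Node 0 (S = 30): V_0 = 1/1.02·[0.4571·2.6682 + 0.5429·10.0767] = 6.5588

$6.56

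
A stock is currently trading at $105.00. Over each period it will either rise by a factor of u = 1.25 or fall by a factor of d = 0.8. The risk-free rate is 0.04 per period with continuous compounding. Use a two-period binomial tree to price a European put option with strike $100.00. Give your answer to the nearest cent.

$6.54

Risk-neutral probability p = (e^0.04 − 0.8)/(1.25 − 0.8) = 0.2408/0.4500 = 0.5351
Terminal stock prices: S_uu = 164.1, S_ud = 105, S_dd = 67.2
Terminal payoffs (K − S): max(-64.06, 0) = 0, max(-5, 0) = 0, max(32.8, 0) = 32.8
Node u (S = 131.2): V_u = e^(−0.04)·[0.5351·0.0000 + 0.4649·0.0000] = 0.0000
Node d (S = 84): V_d = e^(−0.04)·[0.5351·0.0000 + 0.4649·32.8000] = 14.6497
Node 0 (S = 105): V_0 = e^(−0.04)·[0.5351·0.0000 + 0.4649·14.6497] = 6.5431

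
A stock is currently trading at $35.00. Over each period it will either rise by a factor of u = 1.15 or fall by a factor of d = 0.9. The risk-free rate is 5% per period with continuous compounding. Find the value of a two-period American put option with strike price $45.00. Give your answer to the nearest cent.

$10.00

Risk-neutral probability p = (e^0.05 − 0.9)/(1.15 − 0.9) = 0.1513/0.2500 = 0.6051
Terminal stock prices: S_uu = 46.29, S_ud = 36.23, S_dd = 28.35
Terminal payoffs (K − S): max(-1.287, 0) = 0, max(8.775, 0) = 8.775, max(16.65, 0) = 16.65
Node u (S = 40.25): continuation = e^(−0.05)·[0.6051·0.0000 + 0.3949·8.7750] = 3.2964; exercise value = 4.7500 > continuation, so V_u = 4.7500 (exercise)
Node d (S = 31.5): continuation = e^(−0.05)·[0.6051·8.7750 + 0.3949·16.6500] = 11.3053; exercise value = 13.5000 > continuation, so V_d = 13.5000 (exercise)
Node 0 (S = 35): continuation = e^(−0.05)·[0.6051·4.7500 + 0.3949·13.5000] = 7.8053; exercise value = 10.0000 > continuation, so V_0 = 10.0000 (exercise)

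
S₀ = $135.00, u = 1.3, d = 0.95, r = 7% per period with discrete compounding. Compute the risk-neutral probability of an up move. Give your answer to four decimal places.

Risk-neutral probability p = (1 + 0.07 − 0.95)/(1.3 − 0.95) = 0.1200/0.3500 = 0.3429

p = 0.3429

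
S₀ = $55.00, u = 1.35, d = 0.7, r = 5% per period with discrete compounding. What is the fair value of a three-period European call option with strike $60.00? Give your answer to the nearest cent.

$13.68

Risk-neutral probability p = (1 + 0.05 − 0.7)/(1.35 − 0.7) = 0.3500/0.6500 = 0.5385
Terminal stock prices: S_uuu = 135.3, S_uud = 70.17, S_udd = 36.38, S_ddd = 18.86
Terminal payoffs (S − K): max(75.32, 0) = 75.32, max(10.17, 0) = 10.17, max(-23.62, 0) = 0, max(-41.14, 0) = 0
Node uu (S = 100.2): V_uu = 1/1.05·[0.5385·75.3206 + 0.4615·10.1663] = 43.0946
Node ud (S = 51.97): V_ud = 1/1.05·[0.5385·10.1663 + 0.4615·0.0000] = 5.2135
Node dd (S = 26.95): V_dd = 1/1.05·[0.5385·0.0000 + 0.4615·0.0000] = 0.0000
Node u (S = 74.25): V_u = 1/1.05·[0.5385·43.0946 + 0.4615·5.2135] = 24.3914
Node d (S = 38.5): V_d = 1/1.05·[0.5385·5.2135 + 0.4615·0.0000] = 2.6736
Node 0 (S = 55): V_0 = 1/1.05·[0.5385·24.3914 + 0.4615·2.6736] = 13.6836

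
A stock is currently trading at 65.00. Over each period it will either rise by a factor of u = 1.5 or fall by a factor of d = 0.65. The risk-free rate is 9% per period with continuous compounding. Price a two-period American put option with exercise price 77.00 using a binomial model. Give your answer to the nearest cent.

Risk-neutral probability p = (e^0.09 − 0.65)/(1.5 − 0.65) = 0.4442/0.8500 = 0.5226
Terminal stock prices: S_uu = 146.2, S_ud = 63.38, S_dd = 27.46
Terminal payoffs (K − S): max(-69.25, 0) = 0, max(13.62, 0) = 13.62, max(49.54, 0) = 49.54
Node u (S = 97.5): continuation = e^(−0.09)·[0.5226·0.0000 + 0.4774·13.6250] = 5.9453; exercise value = 0.0000 ≤ continuation, so V_u = 5.9453
Node d (S = 42.25): continuation = e^(−0.09)·[0.5226·13.6250 + 0.4774·49.5375] = 28.1227; exercise value = 34.7500 > continuation, so V_d = 34.7500 (exercise)
Node 0 (S = 65): continuation = e^(−0.09)·[0.5226·5.9453 + 0.4774·34.7500] = 18.0025; exercise value = 12.0000 ≤ continuation, so V_0 = 18.0025

18.00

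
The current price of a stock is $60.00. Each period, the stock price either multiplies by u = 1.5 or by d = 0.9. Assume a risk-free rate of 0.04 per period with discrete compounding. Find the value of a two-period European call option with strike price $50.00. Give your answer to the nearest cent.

Risk-neutral probability p = (1 + 0.04 − 0.9)/(1.5 − 0.9) = 0.1400/0.6000 = 0.2333
Terminal stock prices: S_uu = 135, S_ud = 81, S_dd = 48.6
Terminal payoffs (S − K): max(85, 0) = 85, max(31, 0) = 31, max(-1.4, 0) = 0
Node u (S = 90): V_u = 1/1.04·[0.2333·85.0000 + 0.7667·31.0000] = 41.9231
Node d (S = 54): V_d = 1/1.04·[0.2333·31.0000 + 0.7667·0.0000] = 6.9551
Node 0 (S = 60): V_0 = 1/1.04·[0.2333·41.9231 + 0.7667·6.9551] = 14.5330

$14.53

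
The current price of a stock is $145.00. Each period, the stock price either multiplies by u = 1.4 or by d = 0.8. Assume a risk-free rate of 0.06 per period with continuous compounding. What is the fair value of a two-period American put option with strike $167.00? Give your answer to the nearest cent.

Risk-neutral probability p = (e^0.06 − 0.8)/(1.4 − 0.8) = 0.2618/0.6000 = 0.4364
Terminal stock prices: S_uu = 284.2, S_ud = 162.4, S_dd = 92.8
Terminal payoffs (K − S): max(-117.2, 0) = 0, max(4.6, 0) = 4.6, max(74.2, 0) = 74.2
Node u (S = 203): continuation = e^(−0.06)·[0.4364·0.0000 + 0.5636·4.6000] = 2.4416; exercise value = 0.0000 ≤ continuation, so V_u = 2.4416
Node d (S = 116): continuation = e^(−0.06)·[0.4364·4.6000 + 0.5636·74.2000] = 41.2747; exercise value = 51.0000 > continuation, so V_d = 51.0000 (exercise)
Node 0 (S = 145): continuation = e^(−0.06)·[0.4364·2.4416 + 0.5636·51.0000] = 28.0734; exercise value = 22.0000 ≤ continuation, so V_0 = 28.0734

$28.07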